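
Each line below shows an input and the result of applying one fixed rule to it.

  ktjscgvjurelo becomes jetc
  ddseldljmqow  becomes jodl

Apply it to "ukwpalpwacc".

Looking at the pairs, the operation is to keep one character in every 3, starting at position 2 (positions 2nd, 5th, 8th, ...), then move the first 2 characters to the end (rotate left by 2).
"ukwpalpwacc" → "kawc" → "wcka".
(Check on "ktjscgvjurelo": → "tcje" → "jetc" ✓)

wcka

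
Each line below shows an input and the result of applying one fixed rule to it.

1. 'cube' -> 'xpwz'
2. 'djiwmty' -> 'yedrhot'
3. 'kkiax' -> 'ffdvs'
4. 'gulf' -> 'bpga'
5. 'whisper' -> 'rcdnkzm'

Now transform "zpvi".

The pattern: shift every letter 5 places backward in the alphabet (wrapping around).
"zpvi" → "ukqd".

ukqd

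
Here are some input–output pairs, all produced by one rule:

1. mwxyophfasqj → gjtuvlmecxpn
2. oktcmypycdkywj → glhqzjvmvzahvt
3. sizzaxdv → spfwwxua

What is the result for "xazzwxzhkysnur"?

ouxwwtuwehvpkr

In each case the input is transformed by: shift every letter 3 places backward in the alphabet (wrapping around), then move the last character to the front.
On "xazzwxzhkysnur": the first step gives "uxwwtuwehvpkro", and the second then gives "ouxwwtuwehvpkr".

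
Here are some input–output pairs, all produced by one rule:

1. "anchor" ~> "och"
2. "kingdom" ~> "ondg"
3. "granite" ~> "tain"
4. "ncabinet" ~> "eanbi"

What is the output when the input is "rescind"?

nsic

The transformation: take characters alternately from the front and the back (1st, last, 2nd, 2nd-last, ...), then delete the first 3 characters.
Working it through for "rescind": intermediate "rdensic", final "nsic".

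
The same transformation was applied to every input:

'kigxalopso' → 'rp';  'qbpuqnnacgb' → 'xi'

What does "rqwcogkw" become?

yx

The pattern: shift every letter 7 places forward in the alphabet (wrapping around), then keep only the first 2 characters.
So "rqwcogkw" becomes "yx".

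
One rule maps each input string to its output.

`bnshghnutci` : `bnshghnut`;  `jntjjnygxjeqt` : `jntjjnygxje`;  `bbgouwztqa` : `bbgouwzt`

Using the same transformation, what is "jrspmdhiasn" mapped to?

jrspmdhia

The rule is to delete the last 2 characters.
Doing the same to "jrspmdhiasn": "jrspmdhia".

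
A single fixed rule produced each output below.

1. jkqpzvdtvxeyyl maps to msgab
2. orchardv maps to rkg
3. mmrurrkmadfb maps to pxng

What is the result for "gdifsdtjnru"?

Looking at the pairs, the operation is to shift every letter 3 places forward in the alphabet (wrapping around), then keep one character in every 3, starting at position 1 (positions 1st, 4th, 7th, ...).
For "gdifsdtjnru", step one produces "jglivgwmqux"; step two turns that into "jiwu".

jiwu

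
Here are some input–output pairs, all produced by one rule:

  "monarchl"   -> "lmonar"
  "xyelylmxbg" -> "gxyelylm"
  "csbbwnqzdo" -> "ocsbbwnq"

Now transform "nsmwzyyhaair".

In each case the input is transformed by: move the last character to the front, then delete the last 2 characters.
For "nsmwzyyhaair", step one produces "rnsmwzyyhaai"; step two turns that into "rnsmwzyyha".

rnsmwzyyha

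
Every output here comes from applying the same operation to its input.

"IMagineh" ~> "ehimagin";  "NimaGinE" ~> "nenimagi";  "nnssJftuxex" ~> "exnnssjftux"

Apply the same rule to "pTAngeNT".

The pattern: move the last 2 characters to the front (rotate right by 2), then convert every letter to lowercase.
For "pTAngeNT" the result is "ntptange".

ntptange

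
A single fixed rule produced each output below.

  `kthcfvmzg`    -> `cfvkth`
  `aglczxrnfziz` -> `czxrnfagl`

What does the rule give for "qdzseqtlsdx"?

seqtlqdz

The rule is to delete the last 3 characters, then move the first 3 characters to the end (rotate left by 3).
Starting from "qdzseqtlsdx": after the first operation, "qdzseqtl"; after the second, "seqtlqdz".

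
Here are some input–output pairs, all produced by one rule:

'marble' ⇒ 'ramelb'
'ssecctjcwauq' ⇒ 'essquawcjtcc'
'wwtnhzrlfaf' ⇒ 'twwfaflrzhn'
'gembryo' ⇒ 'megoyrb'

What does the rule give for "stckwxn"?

The rule is to reverse the string, then move the last 3 characters to the front (rotate right by 3).
Applying that to "stckwxn" gives "ctsnxwk".

ctsnxwk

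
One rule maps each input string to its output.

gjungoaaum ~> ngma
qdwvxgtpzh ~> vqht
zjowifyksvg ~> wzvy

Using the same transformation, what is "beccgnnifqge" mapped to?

cbqn

The rule is to keep one character in every 3, starting at position 1 (positions 1st, 4th, 7th, ...), then swap each adjacent pair of characters (1↔2, 3↔4, ...).
"beccgnnifqge" → "bcnq" → "cbqn".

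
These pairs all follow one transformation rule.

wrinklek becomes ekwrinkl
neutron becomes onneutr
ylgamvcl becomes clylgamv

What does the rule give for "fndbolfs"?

The rule is to move the last 2 characters to the front (rotate right by 2).
Applying that to "fndbolfs" gives "fsfndbol".

fsfndbol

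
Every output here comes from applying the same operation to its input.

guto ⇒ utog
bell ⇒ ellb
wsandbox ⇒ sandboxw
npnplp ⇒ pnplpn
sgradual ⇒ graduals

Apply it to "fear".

Looking at the pairs, the operation is to move the first character to the end.
Applying that to "fear" gives "earf".

earf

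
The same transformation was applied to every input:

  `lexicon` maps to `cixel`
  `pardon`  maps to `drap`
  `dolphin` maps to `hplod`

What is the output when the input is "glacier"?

icalg

Each output is the input with this applied: reverse the string, then delete the first 2 characters.
On "glacier": the first step gives "reicalg", and the second then gives "icalg".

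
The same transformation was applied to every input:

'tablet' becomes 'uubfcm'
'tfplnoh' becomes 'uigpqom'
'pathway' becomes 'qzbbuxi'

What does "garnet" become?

Each output is the input with this applied: shift every letter 1 place forward in the alphabet (wrapping around), then take characters alternately from the front and the back (1st, last, 2nd, 2nd-last, ...).
Starting from "garnet": after the first operation, "hbsofu"; after the second, "hubfso".

hubfso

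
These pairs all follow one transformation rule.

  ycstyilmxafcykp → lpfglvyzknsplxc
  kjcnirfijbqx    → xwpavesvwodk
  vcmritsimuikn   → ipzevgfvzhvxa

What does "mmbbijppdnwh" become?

zzoovwccqaju

Each output is the input with this applied: shift every letter 13 places forward in the alphabet (wrapping around) — i.e. ROT13.
On "mmbbijppdnwh" that produces "zzoovwccqaju".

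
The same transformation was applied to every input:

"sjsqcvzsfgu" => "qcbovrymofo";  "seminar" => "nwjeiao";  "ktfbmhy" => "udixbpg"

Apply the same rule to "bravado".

kzwrwnx

Looking at the pairs, the operation is to shift every letter 4 places backward in the alphabet (wrapping around), then reverse the string.
"bravado" → "xnwrwzk" → "kzwrwnx".
(Check on "sjsqcvzsfgu": → "ofomyrvobcq" → "qcbovrymofo" ✓)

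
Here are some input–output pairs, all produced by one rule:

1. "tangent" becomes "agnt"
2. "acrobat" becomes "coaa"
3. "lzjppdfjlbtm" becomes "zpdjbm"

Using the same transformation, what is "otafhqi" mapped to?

tfqo

In each case the input is transformed by: move the first character to the end, then keep every other character starting from the first (positions 1st, 3rd, 5th, ...).
Starting from "otafhqi": after the first operation, "tafhqio"; after the second, "tfqo".
(Check on "lzjppdfjlbtm": → "zjppdfjlbtml" → "zpdjbm" ✓)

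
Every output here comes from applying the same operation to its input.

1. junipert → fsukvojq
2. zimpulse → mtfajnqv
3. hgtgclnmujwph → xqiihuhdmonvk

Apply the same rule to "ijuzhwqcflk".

gmljkvaixrd

In each case the input is transformed by: move the last 3 characters to the front (rotate right by 3), then shift every letter 1 place forward in the alphabet (wrapping around).
For "ijuzhwqcflk", step one produces "flkijuzhwqc"; step two turns that into "gmljkvaixrd".
(Check on "junipert": → "ertjunip" → "fsukvojq" ✓)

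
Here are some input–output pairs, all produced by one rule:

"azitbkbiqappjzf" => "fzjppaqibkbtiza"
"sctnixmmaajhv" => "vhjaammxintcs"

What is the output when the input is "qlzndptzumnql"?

lqnmuztpdnzlq

The rule is to reverse the string.
On "qlzndptzumnql" that produces "lqnmuztpdnzlq".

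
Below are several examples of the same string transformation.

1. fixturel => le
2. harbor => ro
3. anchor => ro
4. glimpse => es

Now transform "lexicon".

The rule is to reverse the string, then keep only the first 2 characters.
Applying both steps to "lexicon": "nocixel", then "no".

no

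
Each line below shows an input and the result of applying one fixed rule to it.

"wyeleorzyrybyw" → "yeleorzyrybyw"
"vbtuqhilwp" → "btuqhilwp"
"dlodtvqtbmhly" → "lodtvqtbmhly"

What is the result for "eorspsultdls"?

orspsultdls

The transformation: delete the first character.
On "eorspsultdls" that produces "orspsultdls".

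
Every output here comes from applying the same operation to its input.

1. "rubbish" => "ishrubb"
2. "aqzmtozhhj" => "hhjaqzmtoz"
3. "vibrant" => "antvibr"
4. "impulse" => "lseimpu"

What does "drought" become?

ghtdrou

In each case the input is transformed by: move the last 3 characters to the front (rotate right by 3).
For "drought" the result is "ghtdrou".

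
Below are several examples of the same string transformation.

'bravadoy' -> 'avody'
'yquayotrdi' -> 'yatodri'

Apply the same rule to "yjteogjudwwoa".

oejgduwwao

The rule is to delete the first 3 characters, then swap each adjacent pair of characters (1↔2, 3↔4, ...).
On "yjteogjudwwoa": the first step gives "eogjudwwoa", and the second then gives "oejgduwwao".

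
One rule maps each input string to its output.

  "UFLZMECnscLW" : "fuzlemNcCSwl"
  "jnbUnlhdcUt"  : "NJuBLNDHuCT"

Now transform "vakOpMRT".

AVoKmPtr

The rule is to flip the case of every letter, then swap each adjacent pair of characters (1↔2, 3↔4, ...).
Working it through for "vakOpMRT": intermediate "VAKoPmrt", final "AVoKmPtr".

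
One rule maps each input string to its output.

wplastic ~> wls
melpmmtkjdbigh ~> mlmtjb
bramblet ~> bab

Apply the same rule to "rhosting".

In each case the input is transformed by: keep every other character starting from the first (positions 1st, 3rd, 5th, ...), then delete the last character.
Working it through for "rhosting": intermediate "rotn", final "rot".
(Check on "bramblet": → "babe" → "bab" ✓)

rot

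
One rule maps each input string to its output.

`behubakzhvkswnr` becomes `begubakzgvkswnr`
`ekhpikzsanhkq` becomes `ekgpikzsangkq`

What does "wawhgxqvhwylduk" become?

Each output is the input with this applied: replace every "h" with "g".
For "wawhgxqvhwylduk" the result is "wawggxqvgwylduk".

wawggxqvgwylduk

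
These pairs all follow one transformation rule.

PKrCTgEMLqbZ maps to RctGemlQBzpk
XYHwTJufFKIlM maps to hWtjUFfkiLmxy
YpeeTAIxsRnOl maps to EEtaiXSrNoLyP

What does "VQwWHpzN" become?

Each output is the input with this applied: move the first 2 characters to the end (rotate left by 2), then flip the case of every letter.
Applying both steps to "VQwWHpzN": "wWHpzNVQ", then "WwhPZnvq".
(Check on "YpeeTAIxsRnOl": → "eeTAIxsRnOlYp" → "EEtaiXSrNoLyP" ✓)

WwhPZnvq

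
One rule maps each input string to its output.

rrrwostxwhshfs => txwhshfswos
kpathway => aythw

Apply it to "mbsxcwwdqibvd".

wdqibvdxcw

Rule — delete the first 3 characters, then move the first 3 characters to the end (rotate left by 3).
"mbsxcwwdqibvd" → "xcwwdqibvd" → "wdqibvdxcw".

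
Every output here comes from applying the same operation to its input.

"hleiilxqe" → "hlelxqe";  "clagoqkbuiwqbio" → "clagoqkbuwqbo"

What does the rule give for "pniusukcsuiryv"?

In each case the input is transformed by: remove every "i".
Applying that to "pniusukcsuiryv" gives "pnusukcsuryv".

pnusukcsuryv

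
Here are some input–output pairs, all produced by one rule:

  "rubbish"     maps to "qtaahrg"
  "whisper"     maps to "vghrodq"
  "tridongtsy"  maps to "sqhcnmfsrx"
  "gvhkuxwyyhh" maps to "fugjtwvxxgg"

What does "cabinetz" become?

bzahmdsy

What's happening: shift every letter 1 place backward in the alphabet (wrapping around).
"cabinetz" → "bzahmdsy".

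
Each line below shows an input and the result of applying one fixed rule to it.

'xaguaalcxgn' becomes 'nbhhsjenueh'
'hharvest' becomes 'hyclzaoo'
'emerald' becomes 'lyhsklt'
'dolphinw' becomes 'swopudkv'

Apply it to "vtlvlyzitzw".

scsfgpagdca

In each case the input is transformed by: shift every letter 7 places forward in the alphabet (wrapping around), then move the first 2 characters to the end (rotate left by 2).
Starting from "vtlvlyzitzw": after the first operation, "cascsfgpagd"; after the second, "scsfgpagdca".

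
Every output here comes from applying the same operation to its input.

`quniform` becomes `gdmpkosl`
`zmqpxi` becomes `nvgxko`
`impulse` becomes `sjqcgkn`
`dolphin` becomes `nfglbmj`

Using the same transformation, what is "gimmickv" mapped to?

kgaitegk

What's happening: move the first 3 characters to the end (rotate left by 3), then shift every letter 2 places backward in the alphabet (wrapping around).
"gimmickv" → "mickvgim" → "kgaitegk".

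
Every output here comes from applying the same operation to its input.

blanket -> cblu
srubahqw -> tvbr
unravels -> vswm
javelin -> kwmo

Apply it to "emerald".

The pattern: keep every other character starting from the first (positions 1st, 3rd, 5th, ...), then shift every letter 1 place forward in the alphabet (wrapping around).
Applying both steps to "emerald": "eead", then "ffbe".
(Check on "unravels": → "urvl" → "vswm" ✓)

ffbe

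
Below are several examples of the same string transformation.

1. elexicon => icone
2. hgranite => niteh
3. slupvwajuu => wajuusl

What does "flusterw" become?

terwf

The pattern: swap the front and back halves of the string, then delete the last 3 characters.
Working it through for "flusterw": intermediate "terwflus", final "terwf".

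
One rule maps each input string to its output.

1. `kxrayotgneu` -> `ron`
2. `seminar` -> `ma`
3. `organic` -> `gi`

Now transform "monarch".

The rule is to keep one character in every 3, starting at position 3 (positions 3rd, 6th, 9th, ...).
For "monarch" the result is "nc".

nc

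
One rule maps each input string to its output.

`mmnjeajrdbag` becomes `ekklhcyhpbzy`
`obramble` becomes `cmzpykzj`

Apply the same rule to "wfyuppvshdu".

What's happening: shift every letter 2 places backward in the alphabet (wrapping around), then move the last character to the front.
On "wfyuppvshdu": the first step gives "udwsnntqfbs", and the second then gives "sudwsnntqfb".

sudwsnntqfb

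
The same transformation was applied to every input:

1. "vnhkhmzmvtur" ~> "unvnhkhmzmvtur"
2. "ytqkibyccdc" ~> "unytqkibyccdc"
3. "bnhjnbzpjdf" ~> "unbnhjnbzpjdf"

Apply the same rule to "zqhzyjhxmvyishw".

What's happening: prepend "un".
For "zqhzyjhxmvyishw" the result is "unzqhzyjhxmvyishw".

unzqhzyjhxmvyishw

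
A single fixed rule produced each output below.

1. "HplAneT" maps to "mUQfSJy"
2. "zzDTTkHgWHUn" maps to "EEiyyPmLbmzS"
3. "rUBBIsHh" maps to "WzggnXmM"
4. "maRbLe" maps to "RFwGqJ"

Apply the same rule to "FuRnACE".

In each case the input is transformed by: shift every letter 5 places forward in the alphabet (wrapping around), then flip the case of every letter.
"FuRnACE" → "KzWsFHJ" → "kZwSfhj".

kZwSfhj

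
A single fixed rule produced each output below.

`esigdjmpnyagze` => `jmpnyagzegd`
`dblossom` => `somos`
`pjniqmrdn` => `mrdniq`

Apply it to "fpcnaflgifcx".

The rule is to delete the first 3 characters, then move the first 2 characters to the end (rotate left by 2).
Applying both steps to "fpcnaflgifcx": "naflgifcx", then "flgifcxna".

flgifcxna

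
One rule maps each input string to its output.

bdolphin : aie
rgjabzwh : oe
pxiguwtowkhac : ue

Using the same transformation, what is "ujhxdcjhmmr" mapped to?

euaeo

In each case the input is transformed by: shift every letter 3 places backward in the alphabet (wrapping around), then keep only the vowels.
Working it through for "ujhxdcjhmmr": intermediate "rgeuazgejjo", final "euaeo".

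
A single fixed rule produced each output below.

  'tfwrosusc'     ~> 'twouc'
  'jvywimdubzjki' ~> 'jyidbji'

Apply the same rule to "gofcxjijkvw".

gfxikw

Rule — keep every other character starting from the first (positions 1st, 3rd, 5th, ...).
For "gofcxjijkvw" the result is "gfxikw".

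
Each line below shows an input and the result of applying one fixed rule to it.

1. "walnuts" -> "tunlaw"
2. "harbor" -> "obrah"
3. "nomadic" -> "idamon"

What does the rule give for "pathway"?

awhtap

In each case the input is transformed by: reverse the string, then delete the first character.
For "pathway", step one produces "yawhtap"; step two turns that into "awhtap".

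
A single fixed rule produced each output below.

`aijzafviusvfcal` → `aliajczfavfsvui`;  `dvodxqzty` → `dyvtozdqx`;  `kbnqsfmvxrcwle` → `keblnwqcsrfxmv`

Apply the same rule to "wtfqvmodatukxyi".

The pattern: take characters alternately from the front and the back (1st, last, 2nd, 2nd-last, ...).
For "wtfqvmodatukxyi" the result is "wityfxqkvumtoad".

wityfxqkvumtoad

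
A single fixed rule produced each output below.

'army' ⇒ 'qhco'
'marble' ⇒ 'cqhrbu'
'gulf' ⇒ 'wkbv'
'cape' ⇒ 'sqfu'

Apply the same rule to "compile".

secfybu

Looking at the pairs, the operation is to shift every letter 10 places backward in the alphabet (wrapping around).
On "compile" that produces "secfybu".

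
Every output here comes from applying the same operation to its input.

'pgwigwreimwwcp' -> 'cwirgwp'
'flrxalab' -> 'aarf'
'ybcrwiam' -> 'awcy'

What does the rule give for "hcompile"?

Rule — reverse the string, then keep every other character starting from the second (positions 2nd, 4th, 6th, ...).
On "hcompile": the first step gives "elipmoch", and the second then gives "lpoh".
(Check on "flrxalab": → "balaxrlf" → "aarf" ✓)

lpoh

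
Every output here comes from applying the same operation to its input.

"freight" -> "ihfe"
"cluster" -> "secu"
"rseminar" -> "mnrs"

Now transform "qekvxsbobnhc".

In each case the input is transformed by: move the first 3 characters to the end (rotate left by 3), then keep every other character starting from the first (positions 1st, 3rd, 5th, ...).
"qekvxsbobnhc" → "vsonce".

vsonce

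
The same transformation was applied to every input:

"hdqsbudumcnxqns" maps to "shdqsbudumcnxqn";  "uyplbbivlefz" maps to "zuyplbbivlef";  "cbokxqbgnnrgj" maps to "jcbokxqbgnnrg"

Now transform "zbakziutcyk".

kzbakziutcy

Each output is the input with this applied: move the last character to the front.
Doing the same to "zbakziutcyk": "kzbakziutcy".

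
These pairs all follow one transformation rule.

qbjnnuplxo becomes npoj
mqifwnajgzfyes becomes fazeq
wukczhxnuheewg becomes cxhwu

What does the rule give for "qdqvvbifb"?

In each case the input is transformed by: move the first 3 characters to the end (rotate left by 3), then keep one character in every 3, starting at position 1 (positions 1st, 4th, 7th, ...).
For "qdqvvbifb", step one produces "vvbifbqdq"; step two turns that into "viq".

viq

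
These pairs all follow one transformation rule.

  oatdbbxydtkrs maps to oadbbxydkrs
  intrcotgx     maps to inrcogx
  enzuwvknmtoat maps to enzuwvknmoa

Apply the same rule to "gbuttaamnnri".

gbuaamnnri

In each case the input is transformed by: remove every "t".
"gbuttaamnnri" → "gbuaamnnri".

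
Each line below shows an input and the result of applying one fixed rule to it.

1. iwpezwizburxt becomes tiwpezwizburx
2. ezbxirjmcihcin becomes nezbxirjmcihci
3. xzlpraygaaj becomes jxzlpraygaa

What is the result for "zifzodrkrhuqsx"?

xzifzodrkrhuqs

Each output is the input with this applied: move the last character to the front.
Doing the same to "zifzodrkrhuqsx": "xzifzodrkrhuqs".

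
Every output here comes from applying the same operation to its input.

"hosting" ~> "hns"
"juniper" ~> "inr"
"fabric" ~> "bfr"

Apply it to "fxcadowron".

cforx

In each case the input is transformed by: sort the characters into alphabetical order, then keep every other character starting from the second (positions 2nd, 4th, 6th, ...).
"fxcadowron" → "acdfnoorwx" → "cforx".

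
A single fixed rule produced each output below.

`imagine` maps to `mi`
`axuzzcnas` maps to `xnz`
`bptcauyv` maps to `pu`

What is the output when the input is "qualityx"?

The pattern: take characters alternately from the front and the back (1st, last, 2nd, 2nd-last, ...), then keep one character in every 3, starting at position 3 (positions 3rd, 6th, 9th, ...).
"qualityx" → "qxuyatli" → "ut".

ut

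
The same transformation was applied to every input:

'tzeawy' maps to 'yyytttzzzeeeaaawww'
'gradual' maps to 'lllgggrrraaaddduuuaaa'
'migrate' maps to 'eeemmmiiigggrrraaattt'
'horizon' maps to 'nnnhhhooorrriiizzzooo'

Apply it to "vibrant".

tttvvviiibbbrrraaannn

The rule is to repeat every character 3 times, then move the last 3 characters to the front (rotate right by 3).
"vibrant" → "vvviiibbbrrraaannnttt" → "tttvvviiibbbrrraaannn".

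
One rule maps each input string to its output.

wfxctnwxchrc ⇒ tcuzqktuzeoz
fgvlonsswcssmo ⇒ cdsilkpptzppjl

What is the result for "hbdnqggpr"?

eyaknddmo

Looking at the pairs, the operation is to shift every letter 3 places backward in the alphabet (wrapping around).
Applying that to "hbdnqggpr" gives "eyaknddmo".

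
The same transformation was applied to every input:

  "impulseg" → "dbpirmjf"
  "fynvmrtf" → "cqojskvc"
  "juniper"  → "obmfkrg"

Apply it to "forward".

Looking at the pairs, the operation is to reverse the string, then shift every letter 3 places backward in the alphabet (wrapping around).
Starting from "forward": after the first operation, "drawrof"; after the second, "aoxtolc".

aoxtolc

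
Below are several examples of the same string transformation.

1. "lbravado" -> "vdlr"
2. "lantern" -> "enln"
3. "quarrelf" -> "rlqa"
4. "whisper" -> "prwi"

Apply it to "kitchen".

hnkt

Each output is the input with this applied: keep every other character starting from the first (positions 1st, 3rd, 5th, ...), then move the first 2 characters to the end (rotate left by 2).
Starting from "kitchen": after the first operation, "kthn"; after the second, "hnkt".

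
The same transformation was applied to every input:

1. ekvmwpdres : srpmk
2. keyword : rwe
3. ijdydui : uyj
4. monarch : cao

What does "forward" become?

What's happening: keep every other character starting from the second (positions 2nd, 4th, 6th, ...), then reverse the string.
Applying both steps to "forward": "owr", then "rwo".

rwo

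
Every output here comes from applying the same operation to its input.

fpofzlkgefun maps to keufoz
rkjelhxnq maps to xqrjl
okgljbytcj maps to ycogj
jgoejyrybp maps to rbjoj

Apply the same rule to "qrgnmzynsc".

Looking at the pairs, the operation is to keep every other character starting from the first (positions 1st, 3rd, 5th, ...), then move the first 3 characters to the end (rotate left by 3).
For "qrgnmzynsc" the result is "ysqgm".
(Check on "jgoejyrybp": → "jojrb" → "rbjoj" ✓)

ysqgm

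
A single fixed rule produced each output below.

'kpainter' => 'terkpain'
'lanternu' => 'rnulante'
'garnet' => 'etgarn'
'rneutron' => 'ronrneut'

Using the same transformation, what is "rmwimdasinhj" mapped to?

sinhjrmwimda

The pattern: swap the front and back halves of the string, then move the first character to the end.
"rmwimdasinhj" → "asinhjrmwimd" → "sinhjrmwimda".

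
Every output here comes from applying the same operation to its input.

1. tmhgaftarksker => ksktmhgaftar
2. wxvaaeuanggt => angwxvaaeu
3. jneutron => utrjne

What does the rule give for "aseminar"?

In each case the input is transformed by: delete the last 2 characters, then move the last 3 characters to the front (rotate right by 3).
For "aseminar", step one produces "asemin"; step two turns that into "minase".

minase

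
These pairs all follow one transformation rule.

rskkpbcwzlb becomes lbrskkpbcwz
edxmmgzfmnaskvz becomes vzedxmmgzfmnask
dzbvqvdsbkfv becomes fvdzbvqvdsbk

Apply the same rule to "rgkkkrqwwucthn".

hnrgkkkrqwwuct

The pattern: move the last 2 characters to the front (rotate right by 2).
On "rgkkkrqwwucthn" that produces "hnrgkkkrqwwuct".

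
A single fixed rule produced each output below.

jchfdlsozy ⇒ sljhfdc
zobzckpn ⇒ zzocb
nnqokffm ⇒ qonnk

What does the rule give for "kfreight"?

rkife

The rule is to delete the last 3 characters, then sort the characters into reverse alphabetical order.
"kfreight" → "kfrei" → "rkife".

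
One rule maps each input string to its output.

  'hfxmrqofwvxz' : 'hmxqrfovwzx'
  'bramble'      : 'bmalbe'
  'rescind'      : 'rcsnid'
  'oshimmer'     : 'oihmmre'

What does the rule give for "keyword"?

The pattern: swap each adjacent pair of characters (1↔2, 3↔4, ...), then delete the first character.
Applying both steps to "keyword": "ekwyrod", then "kwyrod".
(Check on "hfxmrqofwvxz": → "fhmxqrfovwzx" → "hmxqrfovwzx" ✓)

kwyrod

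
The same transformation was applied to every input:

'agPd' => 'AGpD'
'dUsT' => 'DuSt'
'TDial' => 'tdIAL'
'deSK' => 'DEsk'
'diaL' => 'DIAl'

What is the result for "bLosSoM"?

BlOSsOm

The pattern: flip the case of every letter.
On "bLosSoM" that produces "BlOSsOm".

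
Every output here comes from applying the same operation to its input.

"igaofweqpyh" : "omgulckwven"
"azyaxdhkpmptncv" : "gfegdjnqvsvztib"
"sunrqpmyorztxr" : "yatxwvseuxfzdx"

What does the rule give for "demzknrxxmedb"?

The pattern: shift every letter 6 places forward in the alphabet (wrapping around).
"demzknrxxmedb" → "jksfqtxddskjh".

jksfqtxddskjh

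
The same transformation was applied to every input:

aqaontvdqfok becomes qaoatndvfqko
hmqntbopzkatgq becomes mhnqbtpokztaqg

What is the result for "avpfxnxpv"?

What's happening: swap each adjacent pair of characters (1↔2, 3↔4, ...).
Applying that to "avpfxnxpv" gives "vafpnxpxv".

vafpnxpxv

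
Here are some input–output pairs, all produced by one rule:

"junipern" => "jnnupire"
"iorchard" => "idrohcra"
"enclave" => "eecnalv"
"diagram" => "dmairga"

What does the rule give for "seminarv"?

Rule — move the last character to the front, then swap each adjacent pair of characters (1↔2, 3↔4, ...).
Starting from "seminarv": after the first operation, "vseminar"; after the second, "svmenira".
(Check on "iorchard": → "diorchar" → "idrohcra" ✓)

svmenira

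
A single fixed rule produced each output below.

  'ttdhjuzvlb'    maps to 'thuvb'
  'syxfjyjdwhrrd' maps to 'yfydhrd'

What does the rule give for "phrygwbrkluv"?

hywrlv

Each output is the input with this applied: swap each adjacent pair of characters (1↔2, 3↔4, ...), then keep every other character starting from the first (positions 1st, 3rd, 5th, ...).
"phrygwbrkluv" → "hpyrwgrblkvu" → "hywrlv".
(Check on "syxfjyjdwhrrd": → "ysfxyjdjhwrrd" → "yfydhrd" ✓)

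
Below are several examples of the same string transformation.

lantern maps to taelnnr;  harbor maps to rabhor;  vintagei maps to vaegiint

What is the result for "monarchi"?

Looking at the pairs, the operation is to sort the characters into alphabetical order, then move the last character to the front.
On "monarchi": the first step gives "achimnor", and the second then gives "rachimno".

rachimno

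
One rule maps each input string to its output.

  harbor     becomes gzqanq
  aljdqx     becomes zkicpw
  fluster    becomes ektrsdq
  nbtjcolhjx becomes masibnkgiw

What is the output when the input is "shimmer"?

rghlldq

The transformation: shift every letter 1 place backward in the alphabet (wrapping around).
For "shimmer" the result is "rghlldq".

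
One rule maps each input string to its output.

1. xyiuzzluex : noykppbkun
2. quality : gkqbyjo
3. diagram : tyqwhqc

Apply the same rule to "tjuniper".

jzkdyfuh

Rule — shift every letter 10 places backward in the alphabet (wrapping around).
Doing the same to "tjuniper": "jzkdyfuh".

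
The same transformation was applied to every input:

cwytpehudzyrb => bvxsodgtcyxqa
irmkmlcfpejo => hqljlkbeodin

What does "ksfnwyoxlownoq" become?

jremvxnwknvmnp

Each output is the input with this applied: shift every letter 1 place backward in the alphabet (wrapping around).
For "ksfnwyoxlownoq" the result is "jremvxnwknvmnp".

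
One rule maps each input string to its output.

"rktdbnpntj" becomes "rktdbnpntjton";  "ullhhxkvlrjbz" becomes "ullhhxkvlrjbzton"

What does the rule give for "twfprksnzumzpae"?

twfprksnzumzpaeton

Rule — append "ton".
Applying that to "twfprksnzumzpae" gives "twfprksnzumzpaeton".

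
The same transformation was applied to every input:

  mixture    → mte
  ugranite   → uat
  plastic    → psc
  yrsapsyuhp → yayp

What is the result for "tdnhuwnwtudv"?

Looking at the pairs, the operation is to keep one character in every 3, starting at position 1 (positions 1st, 4th, 7th, ...).
"tdnhuwnwtudv" → "thnu".

thnu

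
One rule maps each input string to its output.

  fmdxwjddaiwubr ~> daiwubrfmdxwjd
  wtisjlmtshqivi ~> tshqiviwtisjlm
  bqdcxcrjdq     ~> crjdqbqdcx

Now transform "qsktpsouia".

souiaqsktp

What's happening: swap the front and back halves of the string.
So "qsktpsouia" becomes "souiaqsktp".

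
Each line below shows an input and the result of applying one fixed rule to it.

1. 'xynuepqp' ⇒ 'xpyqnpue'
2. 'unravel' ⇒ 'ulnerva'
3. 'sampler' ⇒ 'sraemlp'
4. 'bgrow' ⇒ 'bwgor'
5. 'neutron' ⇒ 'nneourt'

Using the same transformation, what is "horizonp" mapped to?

The transformation: take characters alternately from the front and the back (1st, last, 2nd, 2nd-last, ...).
On "horizonp" that produces "hponroiz".

hponroiz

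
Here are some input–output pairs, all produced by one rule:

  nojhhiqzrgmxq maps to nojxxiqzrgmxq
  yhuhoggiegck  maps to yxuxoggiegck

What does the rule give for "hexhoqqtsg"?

xexxoqqtsg

In each case the input is transformed by: replace every "h" with "x".
For "hexhoqqtsg" the result is "xexxoqqtsg".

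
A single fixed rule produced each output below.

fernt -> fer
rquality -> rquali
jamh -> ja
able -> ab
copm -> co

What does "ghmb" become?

gh

Each output is the input with this applied: delete the last 2 characters.
So "ghmb" becomes "gh".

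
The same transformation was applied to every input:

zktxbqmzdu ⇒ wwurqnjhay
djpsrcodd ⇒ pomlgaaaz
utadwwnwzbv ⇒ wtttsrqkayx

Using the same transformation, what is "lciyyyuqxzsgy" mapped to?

wvvvvurpnifdz

Each output is the input with this applied: sort the characters into reverse alphabetical order, then shift every letter 3 places backward in the alphabet (wrapping around).
Starting from "lciyyyuqxzsgy": after the first operation, "zyyyyxusqligc"; after the second, "wvvvvurpnifdz".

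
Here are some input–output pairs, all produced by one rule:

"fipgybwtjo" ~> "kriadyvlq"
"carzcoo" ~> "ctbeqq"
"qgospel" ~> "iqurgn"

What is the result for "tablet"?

cdngv

The rule is to shift every letter 2 places forward in the alphabet (wrapping around), then delete the first character.
So "tablet" becomes "cdngv".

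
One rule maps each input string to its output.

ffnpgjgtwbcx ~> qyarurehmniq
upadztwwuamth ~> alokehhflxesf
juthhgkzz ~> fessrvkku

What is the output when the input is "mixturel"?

tiefcpwx

The transformation: shift every letter 11 places forward in the alphabet (wrapping around), then move the first character to the end.
"mixturel" → "xtiefcpw" → "tiefcpwx".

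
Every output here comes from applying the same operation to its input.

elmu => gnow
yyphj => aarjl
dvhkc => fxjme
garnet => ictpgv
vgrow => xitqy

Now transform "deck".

The transformation: shift every letter 2 places forward in the alphabet (wrapping around).
"deck" → "fgem".

fgem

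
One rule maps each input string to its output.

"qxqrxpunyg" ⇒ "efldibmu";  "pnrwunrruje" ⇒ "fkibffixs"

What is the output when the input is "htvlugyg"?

jziumu

The rule is to delete the first 2 characters, then shift every letter 12 places backward in the alphabet (wrapping around).
Applying both steps to "htvlugyg": "vlugyg", then "jziumu".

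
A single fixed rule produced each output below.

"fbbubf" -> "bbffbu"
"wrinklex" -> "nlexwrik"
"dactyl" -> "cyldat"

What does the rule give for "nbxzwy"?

What's happening: swap the front and back halves of the string, then swap the first and last characters.
For "nbxzwy", step one produces "zwynbx"; step two turns that into "xwynbz".
(Check on "dactyl": → "tyldac" → "cyldat" ✓)

xwynbz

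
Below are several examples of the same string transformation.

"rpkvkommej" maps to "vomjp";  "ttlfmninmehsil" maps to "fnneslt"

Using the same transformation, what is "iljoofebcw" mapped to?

What's happening: keep every other character starting from the second (positions 2nd, 4th, 6th, ...), then move the first character to the end.
On "iljoofebcw": the first step gives "lofbw", and the second then gives "ofbwl".
(Check on "ttlfmninmehsil": → "tfnnesl" → "fnneslt" ✓)

ofbwl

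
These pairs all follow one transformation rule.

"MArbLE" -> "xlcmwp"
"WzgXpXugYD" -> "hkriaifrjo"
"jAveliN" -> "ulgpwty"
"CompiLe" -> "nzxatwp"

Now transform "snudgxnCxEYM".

dyforiynipjx

The transformation: shift every letter 11 places forward in the alphabet (wrapping around), then convert every letter to lowercase.
So "snudgxnCxEYM" becomes "dyforiynipjx".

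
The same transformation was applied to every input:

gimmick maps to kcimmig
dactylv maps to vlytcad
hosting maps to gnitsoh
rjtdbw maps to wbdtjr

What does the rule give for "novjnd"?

dnjvon

Each output is the input with this applied: reverse the string.
So "novjnd" becomes "dnjvon".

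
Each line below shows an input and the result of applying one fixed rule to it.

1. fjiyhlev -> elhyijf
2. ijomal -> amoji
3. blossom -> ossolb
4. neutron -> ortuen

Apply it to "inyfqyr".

yqfyni

Rule — delete the last character, then reverse the string.
"inyfqyr" → "inyfqy" → "yqfyni".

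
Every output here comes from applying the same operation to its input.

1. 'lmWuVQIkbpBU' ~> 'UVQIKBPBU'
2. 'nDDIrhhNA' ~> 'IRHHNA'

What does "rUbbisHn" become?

BISHN

The rule is to delete the first 3 characters, then convert every letter to uppercase.
Applying both steps to "rUbbisHn": "bisHn", then "BISHN".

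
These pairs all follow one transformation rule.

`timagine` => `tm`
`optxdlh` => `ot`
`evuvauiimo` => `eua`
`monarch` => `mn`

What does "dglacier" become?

What's happening: keep every other character starting from the first (positions 1st, 3rd, 5th, ...), then delete the last 2 characters.
Applying both steps to "dglacier": "dlce", then "dl".
(Check on "timagine": → "tmgn" → "tm" ✓)

dl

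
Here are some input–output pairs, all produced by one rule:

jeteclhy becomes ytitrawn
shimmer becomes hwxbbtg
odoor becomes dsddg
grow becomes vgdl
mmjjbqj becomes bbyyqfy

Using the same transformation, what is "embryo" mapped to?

What's happening: shift every letter 11 places backward in the alphabet (wrapping around).
Doing the same to "embryo": "tbqgnd".

tbqgnd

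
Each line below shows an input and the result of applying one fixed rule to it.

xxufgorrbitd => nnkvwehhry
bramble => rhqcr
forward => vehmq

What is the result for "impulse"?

Rule — shift every letter 10 places backward in the alphabet (wrapping around), then delete the last 2 characters.
Applying both steps to "impulse": "ycfkbiu", then "ycfkb".

ycfkb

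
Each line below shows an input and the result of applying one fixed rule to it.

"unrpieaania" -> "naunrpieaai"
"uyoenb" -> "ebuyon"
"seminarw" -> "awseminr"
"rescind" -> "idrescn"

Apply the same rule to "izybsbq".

sqizybb

Rule — move the last 2 characters to the front (rotate right by 2), then swap the first and last characters.
Applying both steps to "izybsbq": "bqizybs", then "sqizybb".
(Check on "rescind": → "ndresci" → "idrescn" ✓)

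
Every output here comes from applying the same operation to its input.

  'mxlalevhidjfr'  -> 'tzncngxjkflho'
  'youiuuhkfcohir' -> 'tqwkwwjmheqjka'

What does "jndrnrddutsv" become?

xpftptffwvul

Each output is the input with this applied: shift every letter 2 places forward in the alphabet (wrapping around), then swap the first and last characters.
Starting from "jndrnrddutsv": after the first operation, "lpftptffwvux"; after the second, "xpftptffwvul".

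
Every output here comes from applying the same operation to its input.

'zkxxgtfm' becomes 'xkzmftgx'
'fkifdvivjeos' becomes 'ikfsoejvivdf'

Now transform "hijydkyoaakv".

jihvkaaoykdy

What's happening: reverse the string, then move the last 3 characters to the front (rotate right by 3).
"hijydkyoaakv" → "vkaaoykdyjih" → "jihvkaaoykdy".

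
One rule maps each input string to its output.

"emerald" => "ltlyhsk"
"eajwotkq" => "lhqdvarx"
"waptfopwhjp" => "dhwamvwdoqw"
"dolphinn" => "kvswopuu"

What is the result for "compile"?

jvtwpsl

What's happening: shift every letter 7 places forward in the alphabet (wrapping around).
"compile" → "jvtwpsl".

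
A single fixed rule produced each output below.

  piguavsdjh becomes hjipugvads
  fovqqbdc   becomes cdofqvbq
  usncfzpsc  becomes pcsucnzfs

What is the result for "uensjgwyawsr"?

Rule — swap each adjacent pair of characters (1↔2, 3↔4, ...), then move the last 2 characters to the front (rotate right by 2).
Applying both steps to "uensjgwyawsr": "eusngjywwars", then "rseusngjywwa".

rseusngjywwa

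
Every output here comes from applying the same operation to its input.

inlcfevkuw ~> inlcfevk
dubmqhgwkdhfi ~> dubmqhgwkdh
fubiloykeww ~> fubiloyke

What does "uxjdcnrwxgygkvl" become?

Each output is the input with this applied: delete the last 2 characters.
For "uxjdcnrwxgygkvl" the result is "uxjdcnrwxgygk".

uxjdcnrwxgygk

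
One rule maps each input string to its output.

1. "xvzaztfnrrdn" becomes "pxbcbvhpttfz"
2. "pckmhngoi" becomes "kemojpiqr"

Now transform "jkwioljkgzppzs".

umykqnlmibrrbl

Rule — swap the first and last characters, then shift every letter 2 places forward in the alphabet (wrapping around).
Applying both steps to "jkwioljkgzppzs": "skwioljkgzppzj", then "umykqnlmibrrbl".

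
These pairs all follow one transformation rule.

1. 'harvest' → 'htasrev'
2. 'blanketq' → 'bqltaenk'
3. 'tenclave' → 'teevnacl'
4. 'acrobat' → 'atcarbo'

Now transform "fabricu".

fuacbir

In each case the input is transformed by: take characters alternately from the front and the back (1st, last, 2nd, 2nd-last, ...).
Applying that to "fabricu" gives "fuacbir".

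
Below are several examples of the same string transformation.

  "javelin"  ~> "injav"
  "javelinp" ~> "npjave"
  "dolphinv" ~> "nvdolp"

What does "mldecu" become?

cuml

The transformation: move the last 2 characters to the front (rotate right by 2), then delete the last 2 characters.
On "mldecu" that produces "cuml".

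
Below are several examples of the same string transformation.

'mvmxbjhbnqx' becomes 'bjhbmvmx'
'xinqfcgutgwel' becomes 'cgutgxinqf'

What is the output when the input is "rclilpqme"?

The rule is to delete the last 3 characters, then swap the front and back halves of the string.
On "rclilpqme": the first step gives "rclilp", and the second then gives "ilprcl".

ilprcl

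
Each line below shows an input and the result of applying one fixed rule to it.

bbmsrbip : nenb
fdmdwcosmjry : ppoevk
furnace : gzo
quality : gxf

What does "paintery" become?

In each case the input is transformed by: keep every other character starting from the second (positions 2nd, 4th, 6th, ...), then shift every letter 12 places forward in the alphabet (wrapping around).
Applying both steps to "paintery": "aney", then "mzqk".

mzqk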